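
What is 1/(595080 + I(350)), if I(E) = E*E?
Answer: 1/717580 ≈ 1.3936e-6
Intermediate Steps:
I(E) = E²
1/(595080 + I(350)) = 1/(595080 + 350²) = 1/(595080 + 122500) = 1/717580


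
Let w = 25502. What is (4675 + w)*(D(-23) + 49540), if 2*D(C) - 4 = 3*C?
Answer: 2987975655/2 ≈ 1.4940e+9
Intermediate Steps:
D(C) = 2 + 3*C/2 (D(C) = 2 + (3*C)/2 = 2 + 3*C/2)
(4675 + w)*(D(-23) + 49540) = (4675 + 25502)*((2 + (3/2)*(-23)) + 49540) = 30177*((2 - 69/2) + 49540) = 30177*(-65/2 + 49540) = 30177*(99015/2) = 2987975655/2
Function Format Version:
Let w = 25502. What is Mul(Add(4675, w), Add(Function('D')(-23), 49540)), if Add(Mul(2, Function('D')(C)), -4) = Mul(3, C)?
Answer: Rational(2987975655, 2) ≈ 1.4940e+9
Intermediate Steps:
Function('D')(C) = Add(2, Mul(Rational(3, 2), C)) (Function('D')(C) = Add(2, Mul(Rational(1, 2), Mul(3, C))) = Add(2, Mul(Rational(3, 2), C)))
Mul(Add(4675, w), Add(Function('D')(-23), 49540)) = Mul(Add(4675, 25502), Add(Add(2, Mul(Rational(3, 2), -23)), 49540)) = Mul(30177, Add(Add(2, Rational(-69, 2)), 49540)) = Mul(30177, Add(Rational(-65, 2), 49540)) = Mul(30177, Rational(99015, 2)) = Rational(2987975655, 2)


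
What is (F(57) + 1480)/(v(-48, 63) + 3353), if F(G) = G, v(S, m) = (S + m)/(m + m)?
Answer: 64554/140831 ≈ 0.45838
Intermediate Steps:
v(S, m) = (S + m)/(2*m) (v(S, m) = (S + m)/((2*m)) = (S + m)*(1/(2*m)) = (S + m)/(2*m))
(F(57) + 1480)/(v(-48, 63) + 3353) = (57 + 1480)/((1/2)*(-48 + 63)/63 + 3353) = 1537/((1/2)*(1/63)*15 + 3353) = 1537/(5/42 + 3353) = 1537/(140831/42) = 1537*(42/140831) = 64554/140831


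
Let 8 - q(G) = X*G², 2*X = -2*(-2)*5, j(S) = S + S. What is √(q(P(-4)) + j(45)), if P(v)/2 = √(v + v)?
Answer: √418 ≈ 20.445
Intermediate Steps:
j(S) = 2*S
X = 10 (X = (-2*(-2)*5)/2 = (4*5)/2 = (½)*20 = 10)
P(v) = 2*√2*√v (P(v) = 2*√(v + v) = 2*√(2*v) = 2*(√2*√v) = 2*√2*√v)
q(G) = 8 - 10*G²
√(q(P(-4)) + j(45)) = √((8 - 10*(2*√2*√(-4))²) + 2*45) = √((8 - 10*(2*√2*(2*I))²) + 90) = √((8 - 10*(4*I*√2)²) + 90) = √((8 - 10*(-32)) + 90) = √((8 + 320) + 90) = √(328 + 90) = √418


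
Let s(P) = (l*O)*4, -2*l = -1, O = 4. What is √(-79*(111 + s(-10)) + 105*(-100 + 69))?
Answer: 4*I*√791 ≈ 112.5*I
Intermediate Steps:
l = ½ (l = -½*(-1) = ½ ≈ 0.50000)
s(P) = 8 (s(P) = ((½)*4)*4 = 2*4 = 8)
√(-79*(111 + s(-10)) + 105*(-100 + 69)) = √(-79*(111 + 8) + 105*(-100 + 69)) = √(-79*119 + 105*(-31)) = √(-9401 - 3255) = √(-12656) = 4*I*√791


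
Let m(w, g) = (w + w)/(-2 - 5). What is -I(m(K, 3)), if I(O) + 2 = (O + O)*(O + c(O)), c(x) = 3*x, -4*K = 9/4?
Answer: 703/392 ≈ 1.7934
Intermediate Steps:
K = -9/16 (K = -9/(4*4) = -1/4*9/4 = -9/16 ≈ -0.56250)
m(w, g) = -2*w/7 (m(w, g) = (2*w)/(-7) = (2*w)*(-1/7) = -2*w/7)
I(O) = -2 + 8*O**2 (I(O) = -2 + (O + O)*(O + 3*O) = -2 + (2*O)*(4*O) = -2 + 8*O**2)
-I(m(K, 3)) = -(-2 + 8*(-2/7*(-9/16))**2) = -(-2 + 8*(9/56)**2) = -(-2 + 8*(81/3136)) = -(-2 + 81/392) = -1*(-703/392) = 703/392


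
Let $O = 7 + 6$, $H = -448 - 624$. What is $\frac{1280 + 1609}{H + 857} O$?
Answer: $- \frac{37557}{215} \approx -174.68$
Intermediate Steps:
$H = -1072$
$O = 13$
$\frac{1280 + 1609}{H + 857} O = \frac{1280 + 1609}{-1072 + 857} \cdot 13 = \frac{2889}{-215} \cdot 13 = 2889 \left(- \frac{1}{215}\right) 13 = \left(- \frac{2889}{215}\right) 13 = - \frac{37557}{215}$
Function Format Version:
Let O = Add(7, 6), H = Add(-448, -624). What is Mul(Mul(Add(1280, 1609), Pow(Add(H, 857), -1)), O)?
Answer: Rational(-37557, 215) ≈ -174.68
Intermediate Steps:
H = -1072
O = 13
Mul(Mul(Add(1280, 1609), Pow(Add(H, 857), -1)), O) = Mul(Mul(Add(1280, 1609), Pow(Add(-1072, 857), -1)), 13) = Mul(Mul(2889, Pow(-215, -1)), 13) = Mul(Mul(2889, Rational(-1, 215)), 13) = Mul(Rational(-2889, 215), 13) = Rational(-37557, 215)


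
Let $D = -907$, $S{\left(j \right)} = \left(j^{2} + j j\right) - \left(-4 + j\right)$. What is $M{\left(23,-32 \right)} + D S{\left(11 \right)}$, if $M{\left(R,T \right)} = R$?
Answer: $-213122$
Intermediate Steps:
$S{\left(j \right)} = 4 - j + 2 j^{2}$ ($S{\left(j \right)} = \left(j^{2} + j^{2}\right) - \left(-4 + j\right) = 2 j^{2} - \left(-4 + j\right) = 4 - j + 2 j^{2}$)
$M{\left(23,-32 \right)} + D S{\left(11 \right)} = 23 - 907 \left(4 - 11 + 2 \cdot 11^{2}\right) = 23 - 907 \left(4 - 11 + 2 \cdot 121\right) = 23 - 907 \left(4 - 11 + 242\right) = 23 - 213145 = -213122$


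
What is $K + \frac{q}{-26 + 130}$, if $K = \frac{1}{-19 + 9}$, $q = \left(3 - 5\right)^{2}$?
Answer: $- \frac{4}{65} \approx -0.061538$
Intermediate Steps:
$q = 4$ ($q = \left(-2\right)^{2} = 4$)
$K = - \frac{1}{10}$ ($K = \frac{1}{-10} = - \frac{1}{10} \approx -0.1$)
$K + \frac{q}{-26 + 130} = - \frac{1}{10} + \frac{1}{-26 + 130} \cdot 4 = - \frac{1}{10} + \frac{1}{104} \cdot 4 = - \frac{1}{10} + \frac{1}{26} = - \frac{4}{65}$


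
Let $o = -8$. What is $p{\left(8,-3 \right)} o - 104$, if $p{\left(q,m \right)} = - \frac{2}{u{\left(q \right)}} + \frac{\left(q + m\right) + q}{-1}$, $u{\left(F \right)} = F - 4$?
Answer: $4$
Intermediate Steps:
$u{\left(F \right)} = -4 + F$
$p{\left(q,m \right)} = - m - 2 q - \frac{2}{-4 + q}$ ($p{\left(q,m \right)} = - \frac{2}{-4 + q} + \frac{\left(q + m\right) + q}{-1} = - \frac{2}{-4 + q} + \left(\left(m + q\right) + q\right) \left(-1\right) = - \frac{2}{-4 + q} + \left(m + 2 q\right) \left(-1\right) = - \frac{2}{-4 + q} - \left(m + 2 q\right) = - m - 2 q - \frac{2}{-4 + q}$)
$p{\left(8,-3 \right)} o - 104 = \frac{-2 + \left(-4 + 8\right) \left(\left(-1\right) \left(-3\right) - 16\right)}{-4 + 8} \left(-8\right) - 104 = \frac{-2 + 4 \left(3 - 16\right)}{4} \left(-8\right) - 104 = \frac{-2 + 4 \left(-13\right)}{4} \left(-8\right) - 104 = \frac{-2 - 52}{4} \left(-8\right) - 104 = \frac{1}{4} \left(-54\right) \left(-8\right) - 104 = \left(- \frac{27}{2}\right) \left(-8\right) - 104 = 108 - 104 = 4$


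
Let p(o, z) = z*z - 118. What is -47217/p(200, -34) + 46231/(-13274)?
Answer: -56228853/1148201 ≈ -48.971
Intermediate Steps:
p(o, z) = -118 + z² (p(o, z) = z² - 118 = -118 + z²)
-47217/p(200, -34) + 46231/(-13274) = -47217/(-118 + (-34)²) + 46231/(-13274) = -47217/(-118 + 1156) + 46231*(-1/13274) = -47217/1038 - 46231/13274 = -47217*1/1038 - 46231/13274 = -15739/346 - 46231/13274 = -56228853/1148201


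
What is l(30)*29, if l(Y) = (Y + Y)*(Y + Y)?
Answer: 104400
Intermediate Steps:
l(Y) = 4*Y**2 (l(Y) = (2*Y)*(2*Y) = 4*Y**2)
l(30)*29 = (4*30**2)*29 = (4*900)*29 = 3600*29 = 104400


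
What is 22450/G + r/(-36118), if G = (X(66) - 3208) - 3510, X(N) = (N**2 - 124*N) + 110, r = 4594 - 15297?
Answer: -87394074/47115931 ≈ -1.8549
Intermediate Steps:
r = -10703
X(N) = 110 + N**2 - 124*N
G = -10436 (G = ((110 + 66**2 - 124*66) - 3208) - 3510 = ((110 + 4356 - 8184) - 3208) - 3510 = (-3718 - 3208) - 3510 = -6926 - 3510 = -10436)
22450/G + r/(-36118) = 22450/(-10436) - 10703/(-36118) = 22450*(-1/10436) - 10703*(-1/36118) = -11225/5218 + 10703/36118 = -87394074/47115931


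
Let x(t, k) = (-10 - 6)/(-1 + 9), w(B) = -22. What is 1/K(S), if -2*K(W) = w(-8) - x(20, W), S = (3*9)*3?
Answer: ⅒ ≈ 0.10000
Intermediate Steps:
x(t, k) = -2 (x(t, k) = -16/8 = -16*⅛ = -2)
S = 81 (S = 27*3 = 81)
K(W) = 10 (K(W) = -(-22 - 1*(-2))/2 = -(-22 + 2)/2 = -½*(-20) = 10)
1/K(S) = 1/10 = ⅒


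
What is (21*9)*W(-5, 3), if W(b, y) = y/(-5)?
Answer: -567/5 ≈ -113.40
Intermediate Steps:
W(b, y) = -y/5 (W(b, y) = y*(-1/5) = -y/5)
(21*9)*W(-5, 3) = (21*9)*(-1/5*3) = 189*(-3/5) = -567/5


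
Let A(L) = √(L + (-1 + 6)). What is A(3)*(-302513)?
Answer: -605026*√2 ≈ -8.5564e+5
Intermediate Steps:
A(L) = √(5 + L) (A(L) = √(L + 5) = √(5 + L))
A(3)*(-302513) = √(5 + 3)*(-302513) = √8*(-302513) = (2*√2)*(-302513) = -605026*√2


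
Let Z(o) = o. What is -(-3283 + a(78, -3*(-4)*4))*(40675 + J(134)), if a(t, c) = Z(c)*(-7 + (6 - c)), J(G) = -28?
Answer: 229045845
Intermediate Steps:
a(t, c) = c*(-1 - c) (a(t, c) = c*(-7 + (6 - c)) = c*(-1 - c))
-(-3283 + a(78, -3*(-4)*4))*(40675 + J(134)) = -(-3283 - -3*(-4)*4*(1 - 3*(-4)*4))*(40675 - 28) = -(-3283 - 12*4*(1 + 12*4))*40647 = -(-3283 - 1*48*(1 + 48))*40647 = -(-3283 - 1*48*49)*40647 = -(-3283 - 2352)*40647 = -(-5635)*40647 = -1*(-229045845) = 229045845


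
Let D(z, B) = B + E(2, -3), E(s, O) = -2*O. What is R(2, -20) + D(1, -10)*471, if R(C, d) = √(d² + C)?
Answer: -1884 + √402 ≈ -1863.9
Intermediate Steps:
D(z, B) = 6 + B (D(z, B) = B - 2*(-3) = B + 6 = 6 + B)
R(C, d) = √(C + d²)
R(2, -20) + D(1, -10)*471 = √(2 + (-20)²) + (6 - 10)*471 = √(2 + 400) - 4*471 = √402 - 1884 = -1884 + √402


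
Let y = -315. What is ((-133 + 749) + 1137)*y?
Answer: -552195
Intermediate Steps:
((-133 + 749) + 1137)*y = ((-133 + 749) + 1137)*(-315) = (616 + 1137)*(-315) = 1753*(-315) = -552195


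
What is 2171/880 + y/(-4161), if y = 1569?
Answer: 2550937/1220560 ≈ 2.0900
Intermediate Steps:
2171/880 + y/(-4161) = 2171/880 + 1569/(-4161) = 2171*(1/880) + 1569*(-1/4161) = 2171/880 - 523/1387 = 2550937/1220560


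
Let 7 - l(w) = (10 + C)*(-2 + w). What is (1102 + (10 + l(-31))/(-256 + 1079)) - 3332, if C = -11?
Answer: -1835306/823 ≈ -2230.0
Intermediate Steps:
l(w) = 5 + w (l(w) = 7 - (10 - 11)*(-2 + w) = 7 - (-1)*(-2 + w) = 7 - (2 - w) = 7 + (-2 + w) = 5 + w)
(1102 + (10 + l(-31))/(-256 + 1079)) - 3332 = (1102 + (10 + (5 - 31))/(-256 + 1079)) - 3332 = (1102 + (10 - 26)/823) - 3332 = (1102 - 16*1/823) - 3332 = (1102 - 16/823) - 3332 = 906930/823 - 3332 = -1835306/823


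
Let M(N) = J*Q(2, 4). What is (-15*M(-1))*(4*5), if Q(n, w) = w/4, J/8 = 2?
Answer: -4800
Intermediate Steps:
J = 16 (J = 8*2 = 16)
Q(n, w) = w/4 (Q(n, w) = w*(1/4) = w/4)
M(N) = 16 (M(N) = 16*((1/4)*4) = 16*1 = 16)
(-15*M(-1))*(4*5) = (-15*16)*(4*5) = -240*20 = -4800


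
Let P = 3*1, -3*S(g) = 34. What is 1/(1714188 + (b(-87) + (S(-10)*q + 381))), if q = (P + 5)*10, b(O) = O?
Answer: 3/5140726 ≈ 5.8358e-7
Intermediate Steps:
S(g) = -34/3 (S(g) = -⅓*34 = -34/3)
P = 3
q = 80 (q = (3 + 5)*10 = 8*10 = 80)
1/(1714188 + (b(-87) + (S(-10)*q + 381))) = 1/(1714188 + (-87 + (-34/3*80 + 381))) = 1/(1714188 + (-87 + (-2720/3 + 381))) = 1/(1714188 + (-87 - 1577/3)) = 1/(1714188 - 1838/3) = 1/(5140726/3) = 3/5140726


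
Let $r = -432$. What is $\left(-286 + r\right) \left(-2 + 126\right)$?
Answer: $-89032$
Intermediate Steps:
$\left(-286 + r\right) \left(-2 + 126\right) = \left(-286 - 432\right) \left(-2 + 126\right) = \left(-718\right) 124 = -89032$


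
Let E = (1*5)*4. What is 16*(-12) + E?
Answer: -172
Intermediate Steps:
E = 20 (E = 5*4 = 20)
16*(-12) + E = 16*(-12) + 20 = -192 + 20 = -172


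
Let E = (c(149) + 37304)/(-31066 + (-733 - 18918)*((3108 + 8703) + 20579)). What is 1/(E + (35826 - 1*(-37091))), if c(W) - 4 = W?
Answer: 636526956/46413636013195 ≈ 1.3714e-5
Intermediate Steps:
c(W) = 4 + W
E = -37457/636526956 (E = ((4 + 149) + 37304)/(-31066 + (-733 - 18918)*((3108 + 8703) + 20579)) = (153 + 37304)/(-31066 - 19651*(11811 + 20579)) = 37457/(-31066 - 19651*32390) = 37457/(-31066 - 636495890) = 37457/(-636526956) = 37457*(-1/636526956) = -37457/636526956 ≈ -5.8846e-5)
1/(E + (35826 - 1*(-37091))) = 1/(-37457/636526956 + (35826 - 1*(-37091))) = 1/(-37457/636526956 + (35826 + 37091)) = 1/(-37457/636526956 + 72917) = 1/(46413636013195/636526956) = 636526956/46413636013195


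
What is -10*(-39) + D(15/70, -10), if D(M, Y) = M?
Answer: 5463/14 ≈ 390.21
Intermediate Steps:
-10*(-39) + D(15/70, -10) = -10*(-39) + 15/70 = 390 + 15*(1/70) = 390 + 3/14 = 5463/14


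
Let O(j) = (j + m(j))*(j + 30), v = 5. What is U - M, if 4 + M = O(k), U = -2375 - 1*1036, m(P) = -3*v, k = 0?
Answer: -2957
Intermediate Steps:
m(P) = -15 (m(P) = -3*5 = -15)
U = -3411 (U = -2375 - 1036 = -3411)
O(j) = (-15 + j)*(30 + j) (O(j) = (j - 15)*(j + 30) = (-15 + j)*(30 + j))
M = -454 (M = -4 + (-450 + 0² + 15*0) = -4 + (-450 + 0 + 0) = -4 - 450 = -454)
U - M = -3411 - 1*(-454) = -3411 + 454 = -2957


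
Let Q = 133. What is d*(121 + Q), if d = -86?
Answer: -21844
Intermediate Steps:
d*(121 + Q) = -86*(121 + 133) = -86*254 = -21844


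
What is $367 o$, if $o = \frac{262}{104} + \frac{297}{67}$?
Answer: $\frac{8889107}{3484} \approx 2551.4$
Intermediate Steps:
$o = \frac{24221}{3484}$ ($o = 262 \cdot \frac{1}{104} + 297 \cdot \frac{1}{67} = \frac{131}{52} + \frac{297}{67} = \frac{24221}{3484} \approx 6.9521$)
$367 o = 367 \cdot \frac{24221}{3484} = \frac{8889107}{3484}$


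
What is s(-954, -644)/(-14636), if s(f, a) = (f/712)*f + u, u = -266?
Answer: -180181/2605208 ≈ -0.069162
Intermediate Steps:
s(f, a) = -266 + f**2/712 (s(f, a) = (f/712)*f - 266 = f**2/712 - 266 = -266 + f**2/712)
s(-954, -644)/(-14636) = (-266 + (1/712)*(-954)**2)/(-14636) = (-266 + (1/712)*910116)*(-1/14636) = (-266 + 227529/178)*(-1/14636) = (180181/178)*(-1/14636) = -180181/2605208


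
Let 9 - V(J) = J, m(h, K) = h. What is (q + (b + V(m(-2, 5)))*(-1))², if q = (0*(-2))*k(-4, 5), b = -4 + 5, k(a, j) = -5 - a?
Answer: 144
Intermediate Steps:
V(J) = 9 - J
b = 1
q = 0 (q = (0*(-2))*(-5 - 1*(-4)) = 0*(-5 + 4) = 0*(-1) = 0)
(q + (b + V(m(-2, 5)))*(-1))² = (0 + (1 + (9 - 1*(-2)))*(-1))² = (0 + (1 + (9 + 2))*(-1))² = (0 + (1 + 11)*(-1))² = (0 + 12*(-1))² = (0 - 12)² = (-12)² = 144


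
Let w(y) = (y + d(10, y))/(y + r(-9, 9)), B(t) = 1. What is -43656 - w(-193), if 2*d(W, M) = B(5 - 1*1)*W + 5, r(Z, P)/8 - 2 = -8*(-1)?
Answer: -9866627/226 ≈ -43658.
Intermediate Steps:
r(Z, P) = 80 (r(Z, P) = 16 + 8*(-8*(-1)) = 16 + 8*8 = 16 + 64 = 80)
d(W, M) = 5/2 + W/2 (d(W, M) = (1*W + 5)/2 = (W + 5)/2 = (5 + W)/2 = 5/2 + W/2)
w(y) = (15/2 + y)/(80 + y) (w(y) = (y + (5/2 + (1/2)*10))/(y + 80) = (y + (5/2 + 5))/(80 + y) = (y + 15/2)/(80 + y) = (15/2 + y)/(80 + y))
-43656 - w(-193) = -43656 - (15/2 - 193)/(80 - 193) = -43656 - (-371)/((-113)*2) = -43656 - (-1)*(-371)/(113*2) = -43656 - 1*371/226 = -43656 - 371/226 = -9866627/226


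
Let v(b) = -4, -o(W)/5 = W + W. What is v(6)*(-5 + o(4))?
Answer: 180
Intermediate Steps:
o(W) = -10*W (o(W) = -5*(W + W) = -10*W)
v(6)*(-5 + o(4)) = -4*(-5 - 10*4) = -4*(-5 - 40) = -4*(-45) = 180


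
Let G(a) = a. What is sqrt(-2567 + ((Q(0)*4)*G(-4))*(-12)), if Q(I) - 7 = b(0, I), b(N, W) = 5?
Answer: I*sqrt(263) ≈ 16.217*I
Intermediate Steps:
Q(I) = 12 (Q(I) = 7 + 5 = 12)
sqrt(-2567 + ((Q(0)*4)*G(-4))*(-12)) = sqrt(-2567 + ((12*4)*(-4))*(-12)) = sqrt(-2567 + (48*(-4))*(-12)) = sqrt(-2567 - 192*(-12)) = sqrt(-2567 + 2304) = sqrt(-263) = I*sqrt(263)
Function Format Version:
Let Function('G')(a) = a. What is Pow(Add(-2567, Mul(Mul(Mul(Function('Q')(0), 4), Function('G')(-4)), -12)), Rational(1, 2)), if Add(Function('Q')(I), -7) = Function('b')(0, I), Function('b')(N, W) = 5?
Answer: Mul(I, Pow(263, Rational(1, 2))) ≈ Mul(16.217, I)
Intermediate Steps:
Function('Q')(I) = 12 (Function('Q')(I) = Add(7, 5) = 12)
Pow(Add(-2567, Mul(Mul(Mul(Function('Q')(0), 4), Function('G')(-4)), -12)), Rational(1, 2)) = Pow(Add(-2567, Mul(Mul(Mul(12, 4), -4), -12)), Rational(1, 2)) = Pow(Add(-2567, Mul(Mul(48, -4), -12)), Rational(1, 2)) = Pow(Add(-2567, Mul(-192, -12)), Rational(1, 2)) = Pow(Add(-2567, 2304), Rational(1, 2)) = Pow(-263, Rational(1, 2)) = Mul(I, Pow(263, Rational(1, 2)))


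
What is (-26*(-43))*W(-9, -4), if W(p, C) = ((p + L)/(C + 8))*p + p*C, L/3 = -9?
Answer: 130806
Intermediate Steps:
L = -27 (L = 3*(-9) = -27)
W(p, C) = C*p + p*(-27 + p)/(8 + C) (W(p, C) = ((p - 27)/(C + 8))*p + p*C = ((-27 + p)/(8 + C))*p + C*p = p*(-27 + p)/(8 + C) + C*p = C*p + p*(-27 + p)/(8 + C))
(-26*(-43))*W(-9, -4) = (-26*(-43))*(-9*(-27 - 9 + (-4)² + 8*(-4))/(8 - 4)) = 1118*(-9*(-27 - 9 + 16 - 32)/4) = 1118*(-9*¼*(-52)) = 1118*117 = 130806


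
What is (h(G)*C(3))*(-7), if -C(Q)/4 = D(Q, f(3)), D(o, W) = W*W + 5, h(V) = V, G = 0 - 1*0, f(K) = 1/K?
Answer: 0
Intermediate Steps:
f(K) = 1/K
G = 0 (G = 0 + 0 = 0)
D(o, W) = 5 + W**2 (D(o, W) = W**2 + 5 = 5 + W**2)
C(Q) = -184/9 (C(Q) = -4*(5 + (1/3)**2) = -4*(5 + 1/9) = -4*46/9 = -184/9)
(h(G)*C(3))*(-7) = (0*(-184/9))*(-7) = 0*(-7) = 0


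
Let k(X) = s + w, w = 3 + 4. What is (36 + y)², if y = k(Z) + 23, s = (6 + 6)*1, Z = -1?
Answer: 6084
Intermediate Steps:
s = 12 (s = 12*1 = 12)
w = 7
k(X) = 19 (k(X) = 12 + 7 = 19)
y = 42 (y = 19 + 23 = 42)
(36 + y)² = (36 + 42)² = 78² = 6084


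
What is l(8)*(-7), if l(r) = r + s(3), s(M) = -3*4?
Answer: 28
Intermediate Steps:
s(M) = -12
l(r) = -12 + r (l(r) = r - 12 = -12 + r)
l(8)*(-7) = (-12 + 8)*(-7) = -4*(-7) = 28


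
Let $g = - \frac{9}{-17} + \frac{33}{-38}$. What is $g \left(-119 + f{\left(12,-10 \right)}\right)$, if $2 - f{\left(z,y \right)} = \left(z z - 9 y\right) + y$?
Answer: $\frac{74679}{646} \approx 115.6$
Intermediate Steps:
$f{\left(z,y \right)} = 2 - z^{2} + 8 y$ ($f{\left(z,y \right)} = 2 - \left(\left(z z - 9 y\right) + y\right) = 2 - \left(\left(z^{2} - 9 y\right) + y\right) = 2 - \left(z^{2} - 8 y\right) = 2 + \left(- z^{2} + 8 y\right) = 2 - z^{2} + 8 y$)
$g = - \frac{219}{646}$ ($g = \left(-9\right) \left(- \frac{1}{17}\right) + 33 \left(- \frac{1}{38}\right) = \frac{9}{17} - \frac{33}{38} = - \frac{219}{646} \approx -0.33901$)
$g \left(-119 + f{\left(12,-10 \right)}\right) = - \frac{219 \left(-119 + \left(2 - 12^{2} + 8 \left(-10\right)\right)\right)}{646} = - \frac{219 \left(-119 - 222\right)}{646} = \left(- \frac{219}{646}\right) \left(-341\right) = \frac{74679}{646}$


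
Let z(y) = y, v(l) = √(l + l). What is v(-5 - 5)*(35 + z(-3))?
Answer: 64*I*√5 ≈ 143.11*I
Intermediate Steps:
v(l) = √2*√l (v(l) = √(2*l) = √2*√l)
v(-5 - 5)*(35 + z(-3)) = (√2*√(-5 - 5))*(35 - 3) = (√2*√(-10))*32 = (√2*(I*√10))*32 = (2*I*√5)*32 = 64*I*√5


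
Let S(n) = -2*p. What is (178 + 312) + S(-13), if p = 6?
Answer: 478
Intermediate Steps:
S(n) = -12 (S(n) = -2*6 = -12)
(178 + 312) + S(-13) = (178 + 312) - 12 = 490 - 12 = 478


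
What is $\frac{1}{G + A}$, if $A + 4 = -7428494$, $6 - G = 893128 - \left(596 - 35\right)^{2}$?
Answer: $- \frac{1}{8006899} \approx -1.2489 \cdot 10^{-7}$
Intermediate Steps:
$G = -578401$ ($G = 6 - \left(893128 - \left(596 - 35\right)^{2}\right) = 6 - \left(893128 - 561^{2}\right) = 6 - \left(893128 - 314721\right) = 6 - 578407 = -578401$)
$A = -7428498$ ($A = -4 - 7428494 = -7428498$)
$\frac{1}{G + A} = \frac{1}{-578401 - 7428498} = \frac{1}{-8006899} = - \frac{1}{8006899}$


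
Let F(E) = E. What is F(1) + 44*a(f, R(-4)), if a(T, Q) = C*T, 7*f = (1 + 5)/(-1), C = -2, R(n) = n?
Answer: 535/7 ≈ 76.429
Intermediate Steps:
f = -6/7 (f = ((1 + 5)/(-1))/7 = (6*(-1))/7 = (⅐)*(-6) = -6/7 ≈ -0.85714)
a(T, Q) = -2*T
F(1) + 44*a(f, R(-4)) = 1 + 44*(-2*(-6/7)) = 1 + 44*(12/7) = 1 + 528/7 = 535/7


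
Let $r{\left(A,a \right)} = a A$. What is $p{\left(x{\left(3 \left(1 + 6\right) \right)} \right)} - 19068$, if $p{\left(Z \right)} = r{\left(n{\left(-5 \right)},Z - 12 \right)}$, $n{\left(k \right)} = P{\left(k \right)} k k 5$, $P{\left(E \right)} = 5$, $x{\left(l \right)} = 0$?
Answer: $-26568$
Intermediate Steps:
$n{\left(k \right)} = 25 k^{2}$ ($n{\left(k \right)} = 5 k k 5 = 5 k^{2} \cdot 5 = 25 k^{2}$)
$r{\left(A,a \right)} = A a$
$p{\left(Z \right)} = -7500 + 625 Z$ ($p{\left(Z \right)} = 25 \left(-5\right)^{2} \left(Z - 12\right) = 25 \cdot 25 \left(-12 + Z\right) = 625 \left(-12 + Z\right) = -7500 + 625 Z$)
$p{\left(x{\left(3 \left(1 + 6\right) \right)} \right)} - 19068 = \left(-7500 + 625 \cdot 0\right) - 19068 = \left(-7500 + 0\right) - 19068 = -7500 - 19068 = -26568$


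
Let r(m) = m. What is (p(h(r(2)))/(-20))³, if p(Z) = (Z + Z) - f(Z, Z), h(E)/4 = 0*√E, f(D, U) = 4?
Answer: 1/125 ≈ 0.0080000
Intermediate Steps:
h(E) = 0 (h(E) = 4*(0*√E) = 4*0 = 0)
p(Z) = -4 + 2*Z (p(Z) = (Z + Z) - 1*4 = 2*Z - 4 = -4 + 2*Z)
(p(h(r(2)))/(-20))³ = ((-4 + 2*0)/(-20))³ = ((-4 + 0)*(-1/20))³ = (-4*(-1/20))³ = (⅕)³ = 1/125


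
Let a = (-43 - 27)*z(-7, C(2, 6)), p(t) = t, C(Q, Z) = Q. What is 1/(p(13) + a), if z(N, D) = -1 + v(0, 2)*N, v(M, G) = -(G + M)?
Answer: -1/897 ≈ -0.0011148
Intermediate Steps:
v(M, G) = -G - M
z(N, D) = -1 - 2*N (z(N, D) = -1 + (-1*2 - 1*0)*N = -1 + (-2 + 0)*N = -1 - 2*N)
a = -910 (a = (-43 - 27)*(-1 - 2*(-7)) = -70*(-1 + 14) = -70*13 = -910)
1/(p(13) + a) = 1/(13 - 910) = 1/(-897) = -1/897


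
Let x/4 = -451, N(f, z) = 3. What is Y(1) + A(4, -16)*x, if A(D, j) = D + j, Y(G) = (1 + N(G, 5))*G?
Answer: 21652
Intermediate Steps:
Y(G) = 4*G (Y(G) = (1 + 3)*G = 4*G)
x = -1804 (x = 4*(-451) = -1804)
Y(1) + A(4, -16)*x = 4*1 + (4 - 16)*(-1804) = 4 - 12*(-1804) = 4 + 21648 = 21652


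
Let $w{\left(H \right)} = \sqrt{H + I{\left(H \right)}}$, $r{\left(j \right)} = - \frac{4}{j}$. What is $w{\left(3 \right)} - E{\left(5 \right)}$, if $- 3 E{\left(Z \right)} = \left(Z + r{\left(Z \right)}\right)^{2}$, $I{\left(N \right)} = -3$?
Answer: $\frac{147}{25} \approx 5.88$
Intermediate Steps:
$E{\left(Z \right)} = - \frac{\left(Z - \frac{4}{Z}\right)^{2}}{3}$
$w{\left(H \right)} = \sqrt{-3 + H}$ ($w{\left(H \right)} = \sqrt{H - 3} = \sqrt{-3 + H}$)
$w{\left(3 \right)} - E{\left(5 \right)} = \sqrt{-3 + 3} - - \frac{\left(-4 + 5^{2}\right)^{2}}{3 \cdot 25} = \sqrt{0} - \left(- \frac{1}{3}\right) \frac{1}{25} \left(-4 + 25\right)^{2} = 0 - \left(- \frac{1}{3}\right) \frac{1}{25} \cdot 21^{2} = 0 - \left(- \frac{1}{3}\right) \frac{1}{25} \cdot 441 = 0 - - \frac{147}{25} = 0 + \frac{147}{25} = \frac{147}{25}$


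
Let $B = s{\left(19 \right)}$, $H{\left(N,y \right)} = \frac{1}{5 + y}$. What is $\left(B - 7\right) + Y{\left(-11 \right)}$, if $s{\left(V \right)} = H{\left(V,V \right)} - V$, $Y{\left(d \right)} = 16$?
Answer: $- \frac{239}{24} \approx -9.9583$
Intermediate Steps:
$s{\left(V \right)} = \frac{1}{5 + V} - V$
$B = - \frac{455}{24}$ ($B = \frac{1 - 19 \left(5 + 19\right)}{5 + 19} = \frac{1 - 19 \cdot 24}{24} = \frac{1 - 456}{24} = \frac{1}{24} \left(-455\right) = - \frac{455}{24} \approx -18.958$)
$\left(B - 7\right) + Y{\left(-11 \right)} = \left(- \frac{455}{24} - 7\right) + 16 = - \frac{623}{24} + 16 = - \frac{239}{24}$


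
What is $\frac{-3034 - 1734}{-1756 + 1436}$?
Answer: $\frac{149}{10} \approx 14.9$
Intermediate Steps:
$\frac{-3034 - 1734}{-1756 + 1436} = - \frac{4768}{-320} = \left(-4768\right) \left(- \frac{1}{320}\right) = \frac{149}{10}$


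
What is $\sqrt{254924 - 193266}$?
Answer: $\sqrt{61658} \approx 248.31$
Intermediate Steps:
$\sqrt{254924 - 193266} = \sqrt{61658}$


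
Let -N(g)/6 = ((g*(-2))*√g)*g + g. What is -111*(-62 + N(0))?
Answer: 6882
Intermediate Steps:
N(g) = -6*g + 12*g^(5/2) (N(g) = -6*(((g*(-2))*√g)*g + g) = -6*(((-2*g)*√g)*g + g) = -6*((-2*g^(3/2))*g + g) = -6*(-2*g^(5/2) + g) = -6*(g - 2*g^(5/2)) = -6*g + 12*g^(5/2))
-111*(-62 + N(0)) = -111*(-62 + (-6*0 + 12*0^(5/2))) = -111*(-62 + (0 + 12*0)) = -111*(-62 + (0 + 0)) = -111*(-62 + 0) = -111*(-62) = 6882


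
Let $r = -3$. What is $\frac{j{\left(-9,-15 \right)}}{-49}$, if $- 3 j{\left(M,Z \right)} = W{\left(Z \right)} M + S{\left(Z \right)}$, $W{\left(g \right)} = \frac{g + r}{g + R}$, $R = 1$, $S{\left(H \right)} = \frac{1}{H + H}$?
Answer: $- \frac{2437}{30870} \approx -0.078944$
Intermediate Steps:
$S{\left(H \right)} = \frac{1}{2 H}$
$W{\left(g \right)} = \frac{-3 + g}{1 + g}$ ($W{\left(g \right)} = \frac{g - 3}{g + 1} = \frac{-3 + g}{1 + g}$)
$j{\left(M,Z \right)} = - \frac{1}{6 Z} - \frac{M \left(-3 + Z\right)}{3 \left(1 + Z\right)}$ ($j{\left(M,Z \right)} = - \frac{\frac{-3 + Z}{1 + Z} M + \frac{1}{2 Z}}{3} = - \frac{\frac{M \left(-3 + Z\right)}{1 + Z} + \frac{1}{2 Z}}{3} = - \frac{\frac{1}{2 Z} + \frac{M \left(-3 + Z\right)}{1 + Z}}{3} = - \frac{1}{6 Z} - \frac{M \left(-3 + Z\right)}{3 \left(1 + Z\right)}$)
$\frac{j{\left(-9,-15 \right)}}{-49} = \frac{\frac{1}{6} \frac{1}{-15} \frac{1}{1 - 15} \left(-1 - -15 - \left(-18\right) \left(-15\right) \left(-3 - 15\right)\right)}{-49} = \frac{1}{6} \left(- \frac{1}{15}\right) \frac{1}{-14} \left(-1 + 15 - \left(-18\right) \left(-15\right) \left(-18\right)\right) \left(- \frac{1}{49}\right) = \frac{1}{6} \left(- \frac{1}{15}\right) \left(- \frac{1}{14}\right) \left(-1 + 15 + 4860\right) \left(- \frac{1}{49}\right) = \frac{1}{6} \left(- \frac{1}{15}\right) \left(- \frac{1}{14}\right) 4874 \left(- \frac{1}{49}\right) = \frac{2437}{630} \left(- \frac{1}{49}\right) = - \frac{2437}{30870}$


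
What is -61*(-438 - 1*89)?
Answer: 32147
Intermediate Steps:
-61*(-438 - 1*89) = -61*(-438 - 89) = -61*(-527) = 32147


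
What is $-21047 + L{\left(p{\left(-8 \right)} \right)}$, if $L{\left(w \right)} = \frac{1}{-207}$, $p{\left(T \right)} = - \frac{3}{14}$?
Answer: $- \frac{4356730}{207} \approx -21047.0$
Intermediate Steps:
$p{\left(T \right)} = - \frac{3}{14}$ ($p{\left(T \right)} = \left(-3\right) \frac{1}{14} = - \frac{3}{14}$)
$L{\left(w \right)} = - \frac{1}{207}$
$-21047 + L{\left(p{\left(-8 \right)} \right)} = -21047 - \frac{1}{207} = - \frac{4356730}{207}$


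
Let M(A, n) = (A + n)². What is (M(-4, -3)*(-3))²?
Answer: 21609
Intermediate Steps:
(M(-4, -3)*(-3))² = ((-4 - 3)²*(-3))² = ((-7)²*(-3))² = (49*(-3))² = (-147)² = 21609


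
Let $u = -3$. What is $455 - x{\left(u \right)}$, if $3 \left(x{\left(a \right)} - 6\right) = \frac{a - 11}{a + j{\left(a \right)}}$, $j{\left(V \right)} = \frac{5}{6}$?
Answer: $\frac{5809}{13} \approx 446.85$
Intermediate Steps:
$j{\left(V \right)} = \frac{5}{6}$ ($j{\left(V \right)} = 5 \cdot \frac{1}{6} = \frac{5}{6}$)
$x{\left(a \right)} = 6 + \frac{-11 + a}{3 \left(\frac{5}{6} + a\right)}$ ($x{\left(a \right)} = 6 + \frac{\left(a - 11\right) \frac{1}{a + \frac{5}{6}}}{3} = 6 + \frac{\left(-11 + a\right) \frac{1}{\frac{5}{6} + a}}{3} = 6 + \frac{\frac{1}{\frac{5}{6} + a} \left(-11 + a\right)}{3} = 6 + \frac{-11 + a}{3 \left(\frac{5}{6} + a\right)}$)
$455 - x{\left(u \right)} = 455 - \frac{2 \left(4 + 19 \left(-3\right)\right)}{5 + 6 \left(-3\right)} = 455 - \frac{2 \left(4 - 57\right)}{5 - 18} = 455 - 2 \frac{1}{-13} \left(-53\right) = 455 - 2 \left(- \frac{1}{13}\right) \left(-53\right) = 455 - \frac{106}{13} = \frac{5809}{13}$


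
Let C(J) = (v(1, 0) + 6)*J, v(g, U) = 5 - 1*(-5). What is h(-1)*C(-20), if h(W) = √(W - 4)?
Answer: -320*I*√5 ≈ -715.54*I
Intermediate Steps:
h(W) = √(-4 + W)
v(g, U) = 10 (v(g, U) = 5 + 5 = 10)
C(J) = 16*J (C(J) = (10 + 6)*J = 16*J)
h(-1)*C(-20) = √(-4 - 1)*(16*(-20)) = √(-5)*(-320) = (I*√5)*(-320) = -320*I*√5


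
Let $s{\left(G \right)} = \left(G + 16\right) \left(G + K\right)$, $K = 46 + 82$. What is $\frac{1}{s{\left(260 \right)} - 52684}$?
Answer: $\frac{1}{54404} \approx 1.8381 \cdot 10^{-5}$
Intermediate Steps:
$K = 128$
$s{\left(G \right)} = \left(16 + G\right) \left(128 + G\right)$ ($s{\left(G \right)} = \left(G + 16\right) \left(G + 128\right) = \left(16 + G\right) \left(128 + G\right)$)
$\frac{1}{s{\left(260 \right)} - 52684} = \frac{1}{\left(2048 + 260^{2} + 144 \cdot 260\right) - 52684} = \frac{1}{\left(2048 + 67600 + 37440\right) - 52684} = \frac{1}{107088 - 52684} = \frac{1}{54404}$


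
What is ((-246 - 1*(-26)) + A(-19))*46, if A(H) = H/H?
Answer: -10074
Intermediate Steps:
A(H) = 1
((-246 - 1*(-26)) + A(-19))*46 = ((-246 - 1*(-26)) + 1)*46 = ((-246 + 26) + 1)*46 = (-220 + 1)*46 = -219*46 = -10074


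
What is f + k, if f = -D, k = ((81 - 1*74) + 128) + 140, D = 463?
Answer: -188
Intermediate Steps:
k = 275 (k = ((81 - 74) + 128) + 140 = (7 + 128) + 140 = 135 + 140 = 275)
f = -463 (f = -1*463 = -463)
f + k = -463 + 275 = -188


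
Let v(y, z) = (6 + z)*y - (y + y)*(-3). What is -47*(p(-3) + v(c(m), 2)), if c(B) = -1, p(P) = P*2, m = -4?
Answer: 940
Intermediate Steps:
p(P) = 2*P
v(y, z) = 6*y + y*(6 + z) (v(y, z) = y*(6 + z) - 2*y*(-3) = y*(6 + z) - (-6)*y = y*(6 + z) + 6*y = 6*y + y*(6 + z))
-47*(p(-3) + v(c(m), 2)) = -47*(2*(-3) - (12 + 2)) = -47*(-6 - 1*14) = -47*(-6 - 14) = -47*(-20) = 940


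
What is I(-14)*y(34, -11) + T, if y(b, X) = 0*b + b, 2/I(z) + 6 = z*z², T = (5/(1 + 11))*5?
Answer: 33967/16500 ≈ 2.0586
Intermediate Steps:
T = 25/12 (T = (5/12)*5 = 25/12 ≈ 2.0833)
I(z) = 2/(-6 + z³) (I(z) = 2/(-6 + z*z²) = 2/(-6 + z³))
y(b, X) = b (y(b, X) = 0 + b = b)
I(-14)*y(34, -11) + T = (2/(-6 + (-14)³))*34 + 25/12 = (2/(-6 - 2744))*34 + 25/12 = (2/(-2750))*34 + 25/12 = (2*(-1/2750))*34 + 25/12 = -1/1375*34 + 25/12 = -34/1375 + 25/12 = 33967/16500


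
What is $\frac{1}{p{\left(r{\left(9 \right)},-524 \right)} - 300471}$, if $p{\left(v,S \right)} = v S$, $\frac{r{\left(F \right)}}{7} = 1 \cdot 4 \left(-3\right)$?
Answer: $- \frac{1}{256455} \approx -3.8993 \cdot 10^{-6}$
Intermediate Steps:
$r{\left(F \right)} = -84$ ($r{\left(F \right)} = 7 \cdot 1 \cdot 4 \left(-3\right) = 7 \cdot 4 \left(-3\right) = 7 \left(-12\right) = -84$)
$p{\left(v,S \right)} = S v$
$\frac{1}{p{\left(r{\left(9 \right)},-524 \right)} - 300471} = \frac{1}{\left(-524\right) \left(-84\right) - 300471} = \frac{1}{44016 - 300471} = \frac{1}{-256455} = - \frac{1}{256455}$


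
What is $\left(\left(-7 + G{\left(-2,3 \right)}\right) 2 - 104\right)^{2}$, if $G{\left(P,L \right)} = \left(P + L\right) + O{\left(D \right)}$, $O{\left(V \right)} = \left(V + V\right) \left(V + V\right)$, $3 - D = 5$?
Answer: $7056$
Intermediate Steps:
$D = -2$ ($D = 3 - 5 = -2$)
$O{\left(V \right)} = 4 V^{2}$ ($O{\left(V \right)} = 2 V 2 V = 4 V^{2}$)
$G{\left(P,L \right)} = 16 + L + P$ ($G{\left(P,L \right)} = \left(P + L\right) + 4 \left(-2\right)^{2} = \left(L + P\right) + 4 \cdot 4 = \left(L + P\right) + 16 = 16 + L + P$)
$\left(\left(-7 + G{\left(-2,3 \right)}\right) 2 - 104\right)^{2} = \left(\left(-7 + \left(16 + 3 - 2\right)\right) 2 - 104\right)^{2} = \left(\left(-7 + 17\right) 2 - 104\right)^{2} = \left(10 \cdot 2 - 104\right)^{2} = \left(20 - 104\right)^{2} = \left(-84\right)^{2} = 7056$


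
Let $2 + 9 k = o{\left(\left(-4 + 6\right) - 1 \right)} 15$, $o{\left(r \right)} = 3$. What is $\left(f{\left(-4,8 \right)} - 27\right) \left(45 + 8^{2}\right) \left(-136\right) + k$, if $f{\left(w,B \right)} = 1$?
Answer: $\frac{3468859}{9} \approx 3.8543 \cdot 10^{5}$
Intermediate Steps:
$k = \frac{43}{9}$ ($k = - \frac{2}{9} + \frac{3 \cdot 15}{9} = - \frac{2}{9} + \frac{1}{9} \cdot 45 = - \frac{2}{9} + 5 = \frac{43}{9} \approx 4.7778$)
$\left(f{\left(-4,8 \right)} - 27\right) \left(45 + 8^{2}\right) \left(-136\right) + k = \left(1 - 27\right) \left(45 + 8^{2}\right) \left(-136\right) + \frac{43}{9} = - 26 \left(45 + 64\right) \left(-136\right) + \frac{43}{9} = \left(-26\right) 109 \left(-136\right) + \frac{43}{9} = \left(-2834\right) \left(-136\right) + \frac{43}{9} = 385424 + \frac{43}{9} = \frac{3468859}{9}$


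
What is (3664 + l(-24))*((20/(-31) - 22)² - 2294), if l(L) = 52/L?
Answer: -18804209915/2883 ≈ -6.5224e+6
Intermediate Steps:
(3664 + l(-24))*((20/(-31) - 22)² - 2294) = (3664 + 52/(-24))*((20/(-31) - 22)² - 2294) = (3664 + 52*(-1/24))*((20*(-1/31) - 22)² - 2294) = (3664 - 13/6)*((-20/31 - 22)² - 2294) = 21971*((-702/31)² - 2294)/6 = 21971*(492804/961 - 2294)/6 = (21971/6)*(-1711730/961) = -18804209915/2883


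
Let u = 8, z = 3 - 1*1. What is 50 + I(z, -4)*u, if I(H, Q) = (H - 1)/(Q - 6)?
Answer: 246/5 ≈ 49.200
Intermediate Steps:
z = 2 (z = 3 - 1 = 2)
I(H, Q) = (-1 + H)/(-6 + Q)
50 + I(z, -4)*u = 50 + ((-1 + 2)/(-6 - 4))*8 = 50 + (1/(-10))*8 = 50 - ⅒*1*8 = 50 - ⅒*8 = 50 - ⅘ = 246/5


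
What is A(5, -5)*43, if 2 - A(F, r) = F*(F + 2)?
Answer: -1419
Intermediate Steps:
A(F, r) = 2 - F*(2 + F) (A(F, r) = 2 - F*(F + 2) = 2 - F*(2 + F))
A(5, -5)*43 = (2 - 1*5**2 - 2*5)*43 = (2 - 1*25 - 10)*43 = (2 - 25 - 10)*43 = -33*43 = -1419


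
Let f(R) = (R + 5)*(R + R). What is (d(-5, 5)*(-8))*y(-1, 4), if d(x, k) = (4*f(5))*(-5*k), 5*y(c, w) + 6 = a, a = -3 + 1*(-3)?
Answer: -192000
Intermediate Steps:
a = -6 (a = -3 - 3 = -6)
y(c, w) = -12/5 (y(c, w) = -6/5 + (⅕)*(-6) = -6/5 - 6/5 = -12/5)
f(R) = 2*R*(5 + R) (f(R) = (5 + R)*(2*R) = 2*R*(5 + R))
d(x, k) = -2000*k (d(x, k) = (4*(2*5*(5 + 5)))*(-5*k) = (4*(2*5*10))*(-5*k) = (4*100)*(-5*k) = 400*(-5*k) = -2000*k)
(d(-5, 5)*(-8))*y(-1, 4) = (-2000*5*(-8))*(-12/5) = -10000*(-8)*(-12/5) = 80000*(-12/5) = -192000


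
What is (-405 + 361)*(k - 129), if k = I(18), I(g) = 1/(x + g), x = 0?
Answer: 51062/9 ≈ 5673.6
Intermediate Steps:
I(g) = 1/g (I(g) = 1/(0 + g) = 1/g)
k = 1/18 ≈ 0.055556
(-405 + 361)*(k - 129) = (-405 + 361)*(1/18 - 129) = -44*(-2321/18) = 51062/9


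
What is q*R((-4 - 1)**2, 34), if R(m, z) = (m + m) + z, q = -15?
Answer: -1260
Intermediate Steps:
R(m, z) = z + 2*m (R(m, z) = 2*m + z = z + 2*m)
q*R((-4 - 1)**2, 34) = -15*(34 + 2*(-4 - 1)**2) = -15*(34 + 2*(-5)**2) = -15*(34 + 2*25) = -15*(34 + 50) = -15*84 = -1260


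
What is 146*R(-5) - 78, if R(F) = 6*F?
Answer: -4458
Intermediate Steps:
146*R(-5) - 78 = 146*(6*(-5)) - 78 = 146*(-30) - 78 = -4380 - 78 = -4458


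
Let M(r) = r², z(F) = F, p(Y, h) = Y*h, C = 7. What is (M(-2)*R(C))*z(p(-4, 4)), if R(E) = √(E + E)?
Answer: -64*√14 ≈ -239.47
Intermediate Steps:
R(E) = √2*√E (R(E) = √(2*E) = √2*√E)
(M(-2)*R(C))*z(p(-4, 4)) = ((-2)²*(√2*√7))*(-4*4) = (4*√14)*(-16) = -64*√14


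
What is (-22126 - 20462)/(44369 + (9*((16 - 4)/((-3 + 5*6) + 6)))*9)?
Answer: -66924/69769 ≈ -0.95922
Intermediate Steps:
(-22126 - 20462)/(44369 + (9*((16 - 4)/((-3 + 5*6) + 6)))*9) = -42588/(44369 + (9*(12/((-3 + 30) + 6)))*9) = -42588/(44369 + (9*(12/(27 + 6)))*9) = -42588/(44369 + (9*(12/33))*9) = -42588/(44369 + (9*(12*(1/33)))*9) = -42588/(44369 + (9*(4/11))*9) = -42588/(44369 + (36/11)*9) = -42588/(44369 + 324/11) = -42588/488383/11 = -42588*11/488383 = -66924/69769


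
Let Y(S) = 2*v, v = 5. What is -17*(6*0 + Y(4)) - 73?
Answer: -243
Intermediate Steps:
Y(S) = 10 (Y(S) = 2*5 = 10)
-17*(6*0 + Y(4)) - 73 = -17*(6*0 + 10) - 73 = -17*(0 + 10) - 73 = -17*10 - 73 = -170 - 73 = -243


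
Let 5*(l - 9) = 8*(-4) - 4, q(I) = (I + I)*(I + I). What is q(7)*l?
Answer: 1764/5 ≈ 352.80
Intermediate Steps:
q(I) = 4*I² (q(I) = (2*I)*(2*I) = 4*I²)
l = 9/5 (l = 9 + (8*(-4) - 4)/5 = 9 + (-32 - 4)/5 = 9 + (⅕)*(-36) = 9 - 36/5 = 9/5 ≈ 1.8000)
q(7)*l = (4*7²)*(9/5) = (4*49)*(9/5) = 196*(9/5) = 1764/5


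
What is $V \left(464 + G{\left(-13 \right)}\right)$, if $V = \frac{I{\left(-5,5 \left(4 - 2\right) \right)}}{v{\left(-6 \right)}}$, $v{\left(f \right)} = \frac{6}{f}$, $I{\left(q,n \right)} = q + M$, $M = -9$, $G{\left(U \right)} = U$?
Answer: $6314$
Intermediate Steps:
$I{\left(q,n \right)} = -9 + q$ ($I{\left(q,n \right)} = q - 9 = -9 + q$)
$V = 14$ ($V = \frac{-9 - 5}{6 \frac{1}{-6}} = - \frac{14}{6 \left(- \frac{1}{6}\right)} = - \frac{14}{-1} = \left(-14\right) \left(-1\right) = 14$)
$V \left(464 + G{\left(-13 \right)}\right) = 14 \left(464 - 13\right) = 14 \cdot 451 = 6314$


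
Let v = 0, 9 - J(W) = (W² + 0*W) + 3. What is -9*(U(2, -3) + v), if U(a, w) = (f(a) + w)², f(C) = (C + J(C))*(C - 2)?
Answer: -81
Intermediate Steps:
J(W) = 6 - W² (J(W) = 9 - ((W² + 0*W) + 3) = 9 - ((W² + 0) + 3) = 9 - (W² + 3) = 9 - (3 + W²) = 9 + (-3 - W²) = 6 - W²)
f(C) = (-2 + C)*(6 + C - C²) (f(C) = (C + (6 - C²))*(C - 2) = (6 + C - C²)*(-2 + C) = (-2 + C)*(6 + C - C²))
U(a, w) = (-12 + w - a³ + 3*a² + 4*a)² (U(a, w) = ((-12 - a³ + 3*a² + 4*a) + w)² = (-12 + w - a³ + 3*a² + 4*a)²)
-9*(U(2, -3) + v) = -9*((-12 - 3 - 1*2³ + 3*2² + 4*2)² + 0) = -9*((-12 - 3 - 1*8 + 3*4 + 8)² + 0) = -9*((-12 - 3 - 8 + 12 + 8)² + 0) = -9*((-3)² + 0) = -9*(9 + 0) = -9*9 = -81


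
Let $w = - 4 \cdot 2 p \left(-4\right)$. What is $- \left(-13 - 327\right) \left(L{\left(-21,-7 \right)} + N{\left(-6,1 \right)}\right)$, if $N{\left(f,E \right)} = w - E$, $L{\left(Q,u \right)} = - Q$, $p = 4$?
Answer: $50320$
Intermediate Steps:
$w = 128$ ($w = - 4 \cdot 2 \cdot 4 \left(-4\right) = - 4 \cdot 8 \left(-4\right) = \left(-4\right) \left(-32\right) = 128$)
$N{\left(f,E \right)} = 128 - E$
$- \left(-13 - 327\right) \left(L{\left(-21,-7 \right)} + N{\left(-6,1 \right)}\right) = - \left(-13 - 327\right) \left(\left(-1\right) \left(-21\right) + \left(128 - 1\right)\right) = - \left(-340\right) \left(21 + \left(128 - 1\right)\right) = - \left(-340\right) \left(21 + 127\right) = - \left(-340\right) 148 = \left(-1\right) \left(-50320\right) = 50320$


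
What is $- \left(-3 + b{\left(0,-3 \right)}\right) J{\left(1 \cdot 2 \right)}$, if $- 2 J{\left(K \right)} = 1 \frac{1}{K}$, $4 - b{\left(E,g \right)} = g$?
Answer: $1$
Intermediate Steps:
$b{\left(E,g \right)} = 4 - g$
$J{\left(K \right)} = - \frac{1}{2 K}$ ($J{\left(K \right)} = - \frac{1 \frac{1}{K}}{2} = - \frac{1}{2 K}$)
$- \left(-3 + b{\left(0,-3 \right)}\right) J{\left(1 \cdot 2 \right)} = - \left(-3 + \left(4 - -3\right)\right) \left(- \frac{1}{2 \cdot 1 \cdot 2}\right) = - \left(-3 + \left(4 + 3\right)\right) \left(- \frac{1}{2 \cdot 2}\right) = - \left(-3 + 7\right) \left(\left(- \frac{1}{2}\right) \frac{1}{2}\right) = - \frac{4 \left(-1\right)}{4} = \left(-1\right) \left(-1\right) = 1$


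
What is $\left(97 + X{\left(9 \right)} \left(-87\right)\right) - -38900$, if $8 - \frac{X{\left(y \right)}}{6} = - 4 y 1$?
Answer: $16029$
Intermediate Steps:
$X{\left(y \right)} = 48 + 24 y$ ($X{\left(y \right)} = 48 - 6 - 4 y 1 = 48 - 6 \left(- 4 y\right) = 48 + 24 y$)
$\left(97 + X{\left(9 \right)} \left(-87\right)\right) - -38900 = \left(97 + \left(48 + 24 \cdot 9\right) \left(-87\right)\right) - -38900 = \left(97 + \left(48 + 216\right) \left(-87\right)\right) + 38900 = \left(97 + 264 \left(-87\right)\right) + 38900 = \left(97 - 22968\right) + 38900 = -22871 + 38900 = 16029$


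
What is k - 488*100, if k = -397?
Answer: -49197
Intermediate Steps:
k - 488*100 = -397 - 488*100 = -397 - 48800 = -49197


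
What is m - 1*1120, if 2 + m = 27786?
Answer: 26664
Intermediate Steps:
m = 27784 (m = -2 + 27786 = 27784)
m - 1*1120 = 27784 - 1*1120 = 27784 - 1120 = 26664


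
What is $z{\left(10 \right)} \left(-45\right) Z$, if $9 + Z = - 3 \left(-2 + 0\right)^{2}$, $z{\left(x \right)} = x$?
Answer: $9450$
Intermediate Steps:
$Z = -21$ ($Z = -9 - 3 \left(-2 + 0\right)^{2} = -9 - 3 \left(-2\right)^{2} = -9 - 12 = -21$)
$z{\left(10 \right)} \left(-45\right) Z = 10 \left(-45\right) \left(-21\right) = \left(-450\right) \left(-21\right) = 9450$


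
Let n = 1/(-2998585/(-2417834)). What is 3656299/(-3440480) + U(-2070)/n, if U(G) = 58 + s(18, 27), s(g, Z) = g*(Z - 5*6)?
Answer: 16212981423417/4159254760160 ≈ 3.8980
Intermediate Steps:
s(g, Z) = g*(-30 + Z) (s(g, Z) = g*(Z - 30) = g*(-30 + Z))
U(G) = 4 (U(G) = 58 + 18*(-30 + 27) = 58 + 18*(-3) = 58 - 54 = 4)
n = 2417834/2998585 (n = 1/(-2998585*(-1/2417834)) = 1/(2998585/2417834) = 2417834/2998585 ≈ 0.80632)
3656299/(-3440480) + U(-2070)/n = 3656299/(-3440480) + 4/(2417834/2998585) = 3656299*(-1/3440480) + 4*(2998585/2417834) = -3656299/3440480 + 5997170/1208917 = 16212981423417/4159254760160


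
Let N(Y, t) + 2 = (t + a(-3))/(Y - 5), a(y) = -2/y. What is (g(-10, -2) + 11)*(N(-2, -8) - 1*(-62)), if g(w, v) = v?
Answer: 3846/7 ≈ 549.43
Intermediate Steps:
N(Y, t) = -2 + (2/3 + t)/(-5 + Y) (N(Y, t) = -2 + (t - 2/(-3))/(Y - 5) = -2 + (t - 2*(-1/3))/(-5 + Y) = -2 + (t + 2/3)/(-5 + Y) = -2 + (2/3 + t)/(-5 + Y))
(g(-10, -2) + 11)*(N(-2, -8) - 1*(-62)) = (-2 + 11)*((32/3 - 8 - 2*(-2))/(-5 - 2) - 1*(-62)) = 9*((32/3 - 8 + 4)/(-7) + 62) = 9*(-1/7*20/3 + 62) = 9*(-20/21 + 62) = 9*(1282/21) = 3846/7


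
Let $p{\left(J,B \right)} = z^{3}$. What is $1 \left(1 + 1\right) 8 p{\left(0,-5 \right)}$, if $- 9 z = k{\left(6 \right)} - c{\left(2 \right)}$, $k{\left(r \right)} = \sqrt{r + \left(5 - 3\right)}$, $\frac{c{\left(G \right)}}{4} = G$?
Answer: $\frac{11264}{729} - \frac{6400 \sqrt{2}}{729} \approx 3.0357$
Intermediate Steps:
$c{\left(G \right)} = 4 G$
$k{\left(r \right)} = \sqrt{2 + r}$ ($k{\left(r \right)} = \sqrt{r + 2} = \sqrt{2 + r}$)
$z = \frac{8}{9} - \frac{2 \sqrt{2}}{9}$ ($z = - \frac{\sqrt{2 + 6} - 4 \cdot 2}{9} = - \frac{\sqrt{8} - 8}{9} = - \frac{2 \sqrt{2} - 8}{9} = - \frac{-8 + 2 \sqrt{2}}{9} = \frac{8}{9} - \frac{2 \sqrt{2}}{9} \approx 0.57462$)
$p{\left(J,B \right)} = \left(\frac{8}{9} - \frac{2 \sqrt{2}}{9}\right)^{3}$
$1 \left(1 + 1\right) 8 p{\left(0,-5 \right)} = 1 \left(1 + 1\right) 8 \left(\frac{704}{729} - \frac{400 \sqrt{2}}{729}\right) = 1 \cdot 2 \cdot 8 \left(\frac{704}{729} - \frac{400 \sqrt{2}}{729}\right) = 2 \cdot 8 \left(\frac{704}{729} - \frac{400 \sqrt{2}}{729}\right) = 16 \left(\frac{704}{729} - \frac{400 \sqrt{2}}{729}\right) = \frac{11264}{729} - \frac{6400 \sqrt{2}}{729}$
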